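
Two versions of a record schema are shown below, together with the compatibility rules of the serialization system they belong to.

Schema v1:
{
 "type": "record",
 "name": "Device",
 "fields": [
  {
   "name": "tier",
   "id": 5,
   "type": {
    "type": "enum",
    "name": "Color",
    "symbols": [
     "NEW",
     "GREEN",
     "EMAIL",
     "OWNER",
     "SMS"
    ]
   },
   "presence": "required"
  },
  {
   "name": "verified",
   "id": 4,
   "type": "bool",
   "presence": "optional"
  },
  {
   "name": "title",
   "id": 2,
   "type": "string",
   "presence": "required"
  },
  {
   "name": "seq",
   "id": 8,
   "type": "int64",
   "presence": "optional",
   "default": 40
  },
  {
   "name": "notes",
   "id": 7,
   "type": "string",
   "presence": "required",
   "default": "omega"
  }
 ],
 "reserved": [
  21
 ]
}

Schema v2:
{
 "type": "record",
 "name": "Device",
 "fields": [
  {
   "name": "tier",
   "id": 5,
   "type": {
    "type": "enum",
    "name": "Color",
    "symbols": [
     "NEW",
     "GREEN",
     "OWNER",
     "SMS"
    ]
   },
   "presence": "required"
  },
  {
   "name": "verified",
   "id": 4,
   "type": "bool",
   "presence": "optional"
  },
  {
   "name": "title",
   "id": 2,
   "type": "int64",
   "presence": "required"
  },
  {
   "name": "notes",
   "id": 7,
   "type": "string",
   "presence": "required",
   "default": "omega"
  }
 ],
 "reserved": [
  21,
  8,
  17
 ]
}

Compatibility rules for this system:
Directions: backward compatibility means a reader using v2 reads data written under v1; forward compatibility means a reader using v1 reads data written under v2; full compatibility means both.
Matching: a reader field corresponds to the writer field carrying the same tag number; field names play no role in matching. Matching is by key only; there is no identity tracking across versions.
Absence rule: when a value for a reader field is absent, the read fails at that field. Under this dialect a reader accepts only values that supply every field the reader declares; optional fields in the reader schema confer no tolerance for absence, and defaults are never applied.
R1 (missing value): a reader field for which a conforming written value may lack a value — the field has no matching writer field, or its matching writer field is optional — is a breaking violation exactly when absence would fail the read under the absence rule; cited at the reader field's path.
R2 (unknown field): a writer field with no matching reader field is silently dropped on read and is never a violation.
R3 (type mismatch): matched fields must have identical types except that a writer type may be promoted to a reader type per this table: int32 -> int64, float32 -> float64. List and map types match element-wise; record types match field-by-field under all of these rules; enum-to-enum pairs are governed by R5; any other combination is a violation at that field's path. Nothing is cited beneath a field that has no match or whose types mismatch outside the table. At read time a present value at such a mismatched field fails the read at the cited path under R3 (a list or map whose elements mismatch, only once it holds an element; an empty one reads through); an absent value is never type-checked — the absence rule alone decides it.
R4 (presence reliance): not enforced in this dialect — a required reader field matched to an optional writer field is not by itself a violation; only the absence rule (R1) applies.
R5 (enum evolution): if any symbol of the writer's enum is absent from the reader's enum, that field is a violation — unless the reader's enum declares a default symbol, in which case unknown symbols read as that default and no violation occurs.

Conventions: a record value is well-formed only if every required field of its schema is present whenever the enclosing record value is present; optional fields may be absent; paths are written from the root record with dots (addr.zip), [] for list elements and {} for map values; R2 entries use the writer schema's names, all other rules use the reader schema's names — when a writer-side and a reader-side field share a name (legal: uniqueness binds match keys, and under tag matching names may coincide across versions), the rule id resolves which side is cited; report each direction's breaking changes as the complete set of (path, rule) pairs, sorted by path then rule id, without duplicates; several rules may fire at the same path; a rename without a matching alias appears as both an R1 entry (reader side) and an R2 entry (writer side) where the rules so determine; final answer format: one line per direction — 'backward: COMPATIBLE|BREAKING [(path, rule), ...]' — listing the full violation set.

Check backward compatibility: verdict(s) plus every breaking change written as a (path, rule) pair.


backward: BREAKING [(tier, R5), (title, R3), (verified, R1)]

in Device below, arrows point writer -> reader
backward on Device — v2 reading data written by v1:
  tier: Color -> Color, writer required; from tier
  verified: bool -> bool, writer optional; from verified
  title: string -> int64, writer required; from title
  notes: string -> string, writer required; from notes
  seq (writer side), unknown to reader
  breaking: (tier, R5)
  breaking: (title, R3)
  breaking: (verified, R1)
  => backward: BREAKING (3)


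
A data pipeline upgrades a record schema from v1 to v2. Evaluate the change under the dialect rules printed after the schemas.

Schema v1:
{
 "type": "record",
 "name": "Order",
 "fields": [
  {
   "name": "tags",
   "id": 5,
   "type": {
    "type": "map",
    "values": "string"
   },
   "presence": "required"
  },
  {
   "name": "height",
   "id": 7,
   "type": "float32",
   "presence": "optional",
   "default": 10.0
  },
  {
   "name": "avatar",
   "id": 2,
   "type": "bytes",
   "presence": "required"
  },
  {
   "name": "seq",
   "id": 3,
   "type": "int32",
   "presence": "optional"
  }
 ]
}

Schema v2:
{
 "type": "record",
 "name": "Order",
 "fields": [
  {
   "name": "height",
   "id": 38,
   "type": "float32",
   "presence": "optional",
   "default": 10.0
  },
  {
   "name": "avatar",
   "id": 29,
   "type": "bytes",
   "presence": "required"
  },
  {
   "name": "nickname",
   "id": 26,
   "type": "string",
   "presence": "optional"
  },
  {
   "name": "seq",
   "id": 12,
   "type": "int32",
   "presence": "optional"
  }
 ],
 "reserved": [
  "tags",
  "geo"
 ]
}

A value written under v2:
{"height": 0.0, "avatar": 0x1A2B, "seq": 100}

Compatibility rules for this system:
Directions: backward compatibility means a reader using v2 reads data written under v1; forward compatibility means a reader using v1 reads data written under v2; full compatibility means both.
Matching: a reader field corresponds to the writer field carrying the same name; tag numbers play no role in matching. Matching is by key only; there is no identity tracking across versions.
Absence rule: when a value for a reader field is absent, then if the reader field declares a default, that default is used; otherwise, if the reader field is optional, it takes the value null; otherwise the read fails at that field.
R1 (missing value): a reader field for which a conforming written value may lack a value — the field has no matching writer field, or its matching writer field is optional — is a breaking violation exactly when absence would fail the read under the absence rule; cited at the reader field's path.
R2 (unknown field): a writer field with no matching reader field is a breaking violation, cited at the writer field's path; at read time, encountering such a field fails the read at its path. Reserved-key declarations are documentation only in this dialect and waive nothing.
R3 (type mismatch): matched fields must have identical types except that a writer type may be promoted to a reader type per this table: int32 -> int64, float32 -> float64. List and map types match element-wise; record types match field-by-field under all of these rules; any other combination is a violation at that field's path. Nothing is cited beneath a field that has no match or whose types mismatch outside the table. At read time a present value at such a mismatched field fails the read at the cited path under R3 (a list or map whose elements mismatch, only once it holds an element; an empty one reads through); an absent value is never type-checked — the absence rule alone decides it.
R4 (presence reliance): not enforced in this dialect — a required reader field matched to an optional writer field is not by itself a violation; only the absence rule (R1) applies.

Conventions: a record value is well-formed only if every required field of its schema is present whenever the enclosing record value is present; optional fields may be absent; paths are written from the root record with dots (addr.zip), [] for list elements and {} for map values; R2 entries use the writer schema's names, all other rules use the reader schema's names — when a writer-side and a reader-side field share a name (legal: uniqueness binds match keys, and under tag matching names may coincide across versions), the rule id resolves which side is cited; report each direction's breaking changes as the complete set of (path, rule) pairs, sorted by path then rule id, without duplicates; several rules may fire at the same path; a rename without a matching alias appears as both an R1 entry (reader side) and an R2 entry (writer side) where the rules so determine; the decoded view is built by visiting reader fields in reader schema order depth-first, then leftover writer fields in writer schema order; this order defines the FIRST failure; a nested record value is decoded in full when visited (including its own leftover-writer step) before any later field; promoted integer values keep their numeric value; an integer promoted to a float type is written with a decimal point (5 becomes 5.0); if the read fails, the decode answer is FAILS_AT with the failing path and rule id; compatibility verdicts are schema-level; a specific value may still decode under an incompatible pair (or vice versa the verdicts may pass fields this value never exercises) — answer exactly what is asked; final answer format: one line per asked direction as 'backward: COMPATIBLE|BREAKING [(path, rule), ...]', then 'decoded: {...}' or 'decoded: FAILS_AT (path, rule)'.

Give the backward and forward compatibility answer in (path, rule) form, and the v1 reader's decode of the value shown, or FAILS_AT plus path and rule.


backward: BREAKING [(tags, R2)]; forward: BREAKING [(nickname, R2), (tags, R1)]; decoded: FAILS_AT (tags, R1)

each type pair in Order: writer, then reader
backward on Order — v2 reading data written by v1:
  height <- height (float32 -> float32, writer optional)
  avatar <- avatar (bytes -> bytes, writer required)
  nickname: no writer match
  seq <- seq (int32 -> int32, writer optional)
  tags (writer side), unknown to reader
  rule R2 violated at tags
  => 1 violation(s): backward is BREAKING for Order
forward on Order — v1 reading data written by v2:
  tags: no writer match
  height <- height (float32 -> float32, writer optional)
  avatar <- avatar (bytes -> bytes, writer required)
  seq <- seq (int32 -> int32, writer optional)
  nickname (writer side), unknown to reader
  rule R2 violated at nickname
  rule R1 violated at tags
  => 2 violation(s): forward is BREAKING for Order
decode (reader v1):
  read fails at tags under R1 (no fill)
  => FAILS_AT (tags, R1)


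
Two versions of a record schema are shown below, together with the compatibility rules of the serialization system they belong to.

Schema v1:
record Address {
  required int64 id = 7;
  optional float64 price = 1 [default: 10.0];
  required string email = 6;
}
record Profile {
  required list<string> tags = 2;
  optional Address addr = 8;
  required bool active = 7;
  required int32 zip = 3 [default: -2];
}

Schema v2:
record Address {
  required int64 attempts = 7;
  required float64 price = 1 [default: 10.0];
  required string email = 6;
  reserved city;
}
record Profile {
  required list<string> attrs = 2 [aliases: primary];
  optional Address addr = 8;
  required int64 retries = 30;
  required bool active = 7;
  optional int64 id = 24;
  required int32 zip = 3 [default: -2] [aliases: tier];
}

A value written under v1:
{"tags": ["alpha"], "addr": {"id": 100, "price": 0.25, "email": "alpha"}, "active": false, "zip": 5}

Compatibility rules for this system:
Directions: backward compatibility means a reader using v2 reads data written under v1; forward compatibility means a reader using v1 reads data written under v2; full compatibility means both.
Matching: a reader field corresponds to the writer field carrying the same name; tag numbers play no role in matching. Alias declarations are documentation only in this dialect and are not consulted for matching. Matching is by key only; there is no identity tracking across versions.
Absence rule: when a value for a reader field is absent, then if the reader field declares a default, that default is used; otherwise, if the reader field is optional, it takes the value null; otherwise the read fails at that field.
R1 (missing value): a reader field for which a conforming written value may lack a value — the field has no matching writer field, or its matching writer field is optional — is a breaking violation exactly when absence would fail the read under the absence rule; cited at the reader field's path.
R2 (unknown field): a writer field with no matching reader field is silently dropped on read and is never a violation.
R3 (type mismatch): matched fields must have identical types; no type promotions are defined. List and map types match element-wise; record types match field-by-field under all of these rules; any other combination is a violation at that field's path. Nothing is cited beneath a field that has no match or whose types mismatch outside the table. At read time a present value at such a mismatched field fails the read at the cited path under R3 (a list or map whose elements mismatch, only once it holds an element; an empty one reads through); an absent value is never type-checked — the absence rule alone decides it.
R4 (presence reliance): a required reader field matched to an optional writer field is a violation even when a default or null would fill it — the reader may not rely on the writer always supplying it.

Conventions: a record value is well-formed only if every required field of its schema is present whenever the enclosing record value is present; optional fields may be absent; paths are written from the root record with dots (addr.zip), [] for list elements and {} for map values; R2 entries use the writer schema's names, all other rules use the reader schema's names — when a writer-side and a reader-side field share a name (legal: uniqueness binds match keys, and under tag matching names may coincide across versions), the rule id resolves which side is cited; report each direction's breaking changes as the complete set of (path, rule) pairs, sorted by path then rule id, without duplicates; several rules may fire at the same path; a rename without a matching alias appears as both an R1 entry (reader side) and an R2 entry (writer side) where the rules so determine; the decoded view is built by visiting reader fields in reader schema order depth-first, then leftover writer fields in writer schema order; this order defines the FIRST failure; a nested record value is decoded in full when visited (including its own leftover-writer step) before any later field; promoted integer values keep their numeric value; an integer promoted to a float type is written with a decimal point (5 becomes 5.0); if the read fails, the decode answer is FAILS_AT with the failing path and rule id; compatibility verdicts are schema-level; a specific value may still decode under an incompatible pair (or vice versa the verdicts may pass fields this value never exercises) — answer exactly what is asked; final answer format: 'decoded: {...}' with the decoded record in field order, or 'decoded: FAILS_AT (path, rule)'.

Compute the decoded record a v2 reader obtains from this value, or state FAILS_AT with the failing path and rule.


each type pair in Profile: writer, then reader
decode walk for Profile under reader schema v2:
  read fails at attrs under R1 (no fill)
  => FAILS_AT (attrs, R1)
the other Profile changes do not affect what is asked:
  added field retries to record Profile: required int64, tag 30 (in v2 it sits immediately before active) -> changes Profile's schema-level verdicts only — the decode of this value is the same
  added field id to record Profile: optional int64, tag 24 (in v2 it sits immediately before zip) -> fires no rule on Profile under this dialect and leaves the result unchanged
  field price in record Address: optional changed to required -> changes Profile's schema-level verdicts only — the decode of this value is the same
  renamed field id to attempts in record Address -> changes Profile's schema-level verdicts only — the decode of this value is the same

decoded: FAILS_AT (attrs, R1)


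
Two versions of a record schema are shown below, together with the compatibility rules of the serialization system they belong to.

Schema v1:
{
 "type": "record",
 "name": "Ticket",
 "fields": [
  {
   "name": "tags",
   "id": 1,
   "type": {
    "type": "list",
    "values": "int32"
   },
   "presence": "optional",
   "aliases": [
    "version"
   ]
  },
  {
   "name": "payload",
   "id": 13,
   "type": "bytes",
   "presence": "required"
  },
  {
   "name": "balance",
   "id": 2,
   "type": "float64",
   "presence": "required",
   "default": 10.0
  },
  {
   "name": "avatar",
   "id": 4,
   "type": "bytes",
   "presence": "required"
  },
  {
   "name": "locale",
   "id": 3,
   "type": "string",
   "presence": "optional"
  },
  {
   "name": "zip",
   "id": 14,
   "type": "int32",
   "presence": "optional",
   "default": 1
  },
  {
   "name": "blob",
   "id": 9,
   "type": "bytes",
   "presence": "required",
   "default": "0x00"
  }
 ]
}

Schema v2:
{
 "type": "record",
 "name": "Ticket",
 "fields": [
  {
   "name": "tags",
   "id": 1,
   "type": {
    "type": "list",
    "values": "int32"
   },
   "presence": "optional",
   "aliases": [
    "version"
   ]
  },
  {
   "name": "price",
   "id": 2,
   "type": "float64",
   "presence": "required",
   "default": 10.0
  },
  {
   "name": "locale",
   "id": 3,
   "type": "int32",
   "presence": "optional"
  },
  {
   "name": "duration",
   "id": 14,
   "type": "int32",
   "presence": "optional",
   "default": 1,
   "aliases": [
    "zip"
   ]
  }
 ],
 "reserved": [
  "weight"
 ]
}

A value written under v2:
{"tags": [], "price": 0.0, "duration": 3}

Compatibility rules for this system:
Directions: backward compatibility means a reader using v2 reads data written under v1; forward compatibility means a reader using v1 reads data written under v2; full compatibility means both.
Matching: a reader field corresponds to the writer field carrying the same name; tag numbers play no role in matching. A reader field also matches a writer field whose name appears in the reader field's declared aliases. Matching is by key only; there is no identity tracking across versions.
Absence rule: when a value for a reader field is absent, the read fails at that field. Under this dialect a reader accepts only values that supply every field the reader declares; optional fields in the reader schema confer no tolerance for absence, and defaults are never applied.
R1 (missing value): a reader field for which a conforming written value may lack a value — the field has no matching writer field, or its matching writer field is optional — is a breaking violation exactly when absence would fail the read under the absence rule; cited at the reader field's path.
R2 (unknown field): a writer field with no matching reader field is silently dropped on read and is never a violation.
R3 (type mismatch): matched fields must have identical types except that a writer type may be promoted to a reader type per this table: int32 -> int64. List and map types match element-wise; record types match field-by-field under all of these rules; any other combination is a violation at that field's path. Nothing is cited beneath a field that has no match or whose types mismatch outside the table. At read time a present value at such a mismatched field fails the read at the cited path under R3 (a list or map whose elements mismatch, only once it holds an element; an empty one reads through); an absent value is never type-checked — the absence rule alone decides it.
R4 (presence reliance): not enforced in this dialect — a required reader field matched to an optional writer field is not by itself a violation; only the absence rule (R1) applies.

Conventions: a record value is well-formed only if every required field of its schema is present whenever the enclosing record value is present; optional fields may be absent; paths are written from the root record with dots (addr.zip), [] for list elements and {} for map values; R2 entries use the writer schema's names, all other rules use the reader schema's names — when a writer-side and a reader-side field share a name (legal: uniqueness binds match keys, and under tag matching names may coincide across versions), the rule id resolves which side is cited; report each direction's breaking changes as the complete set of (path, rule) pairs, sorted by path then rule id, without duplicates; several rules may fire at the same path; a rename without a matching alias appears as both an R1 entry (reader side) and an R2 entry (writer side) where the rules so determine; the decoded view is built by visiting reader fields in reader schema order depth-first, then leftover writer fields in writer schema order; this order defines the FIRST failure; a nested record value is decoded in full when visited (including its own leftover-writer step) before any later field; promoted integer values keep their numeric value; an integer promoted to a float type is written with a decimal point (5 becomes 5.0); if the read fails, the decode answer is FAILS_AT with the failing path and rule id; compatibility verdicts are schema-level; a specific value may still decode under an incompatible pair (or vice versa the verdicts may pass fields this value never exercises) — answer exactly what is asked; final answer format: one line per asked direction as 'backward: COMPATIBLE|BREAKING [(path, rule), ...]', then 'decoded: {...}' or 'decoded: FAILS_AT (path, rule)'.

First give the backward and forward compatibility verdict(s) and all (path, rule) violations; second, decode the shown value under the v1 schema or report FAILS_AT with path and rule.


backward: BREAKING [(duration, R1), (locale, R1), (locale, R3), (price, R1), (tags, R1)]; forward: BREAKING [(avatar, R1), (balance, R1), (blob, R1), (locale, R1), (locale, R3), (payload, R1), (tags, R1), (zip, R1)]; decoded: FAILS_AT (payload, R1)

arrows below run writer -> reader for Ticket
backward pass over Ticket, reader schema v2, writer schema v1:
  tags: list<int32> -> list<int32>, writer optional; from tags
  price: no writer match
  locale: string -> int32, writer optional; from locale
  duration: int32 -> int32, writer optional; from zip
  writer field payload has no reader counterpart
  writer field balance has no reader counterpart
  writer field avatar has no reader counterpart
  writer field blob has no reader counterpart
  breaking: (duration, R1)
  breaking: (locale, R1)
  breaking: (locale, R3)
  breaking: (price, R1)
  breaking: (tags, R1)
  => backward verdict for Ticket: BREAKING, 5 violation(s)
forward pass over Ticket, reader schema v1, writer schema v2:
  tags: list<int32> -> list<int32>, writer optional; from tags
  payload: no writer match
  balance: no writer match
  avatar: no writer match
  locale: int32 -> string, writer optional; from locale
  zip: no writer match
  blob: no writer match
  writer field price has no reader counterpart
  writer field duration has no reader counterpart
  breaking: (avatar, R1)
  breaking: (balance, R1)
  breaking: (blob, R1)
  breaking: (locale, R1)
  breaking: (locale, R3)
  breaking: (payload, R1)
  breaking: (tags, R1)
  breaking: (zip, R1)
  => forward verdict for Ticket: BREAKING, 8 violation(s)
migrating the Ticket value to v1:
  tags := []
  read fails at payload under R1 (no fill)
  => FAILS_AT (payload, R1)


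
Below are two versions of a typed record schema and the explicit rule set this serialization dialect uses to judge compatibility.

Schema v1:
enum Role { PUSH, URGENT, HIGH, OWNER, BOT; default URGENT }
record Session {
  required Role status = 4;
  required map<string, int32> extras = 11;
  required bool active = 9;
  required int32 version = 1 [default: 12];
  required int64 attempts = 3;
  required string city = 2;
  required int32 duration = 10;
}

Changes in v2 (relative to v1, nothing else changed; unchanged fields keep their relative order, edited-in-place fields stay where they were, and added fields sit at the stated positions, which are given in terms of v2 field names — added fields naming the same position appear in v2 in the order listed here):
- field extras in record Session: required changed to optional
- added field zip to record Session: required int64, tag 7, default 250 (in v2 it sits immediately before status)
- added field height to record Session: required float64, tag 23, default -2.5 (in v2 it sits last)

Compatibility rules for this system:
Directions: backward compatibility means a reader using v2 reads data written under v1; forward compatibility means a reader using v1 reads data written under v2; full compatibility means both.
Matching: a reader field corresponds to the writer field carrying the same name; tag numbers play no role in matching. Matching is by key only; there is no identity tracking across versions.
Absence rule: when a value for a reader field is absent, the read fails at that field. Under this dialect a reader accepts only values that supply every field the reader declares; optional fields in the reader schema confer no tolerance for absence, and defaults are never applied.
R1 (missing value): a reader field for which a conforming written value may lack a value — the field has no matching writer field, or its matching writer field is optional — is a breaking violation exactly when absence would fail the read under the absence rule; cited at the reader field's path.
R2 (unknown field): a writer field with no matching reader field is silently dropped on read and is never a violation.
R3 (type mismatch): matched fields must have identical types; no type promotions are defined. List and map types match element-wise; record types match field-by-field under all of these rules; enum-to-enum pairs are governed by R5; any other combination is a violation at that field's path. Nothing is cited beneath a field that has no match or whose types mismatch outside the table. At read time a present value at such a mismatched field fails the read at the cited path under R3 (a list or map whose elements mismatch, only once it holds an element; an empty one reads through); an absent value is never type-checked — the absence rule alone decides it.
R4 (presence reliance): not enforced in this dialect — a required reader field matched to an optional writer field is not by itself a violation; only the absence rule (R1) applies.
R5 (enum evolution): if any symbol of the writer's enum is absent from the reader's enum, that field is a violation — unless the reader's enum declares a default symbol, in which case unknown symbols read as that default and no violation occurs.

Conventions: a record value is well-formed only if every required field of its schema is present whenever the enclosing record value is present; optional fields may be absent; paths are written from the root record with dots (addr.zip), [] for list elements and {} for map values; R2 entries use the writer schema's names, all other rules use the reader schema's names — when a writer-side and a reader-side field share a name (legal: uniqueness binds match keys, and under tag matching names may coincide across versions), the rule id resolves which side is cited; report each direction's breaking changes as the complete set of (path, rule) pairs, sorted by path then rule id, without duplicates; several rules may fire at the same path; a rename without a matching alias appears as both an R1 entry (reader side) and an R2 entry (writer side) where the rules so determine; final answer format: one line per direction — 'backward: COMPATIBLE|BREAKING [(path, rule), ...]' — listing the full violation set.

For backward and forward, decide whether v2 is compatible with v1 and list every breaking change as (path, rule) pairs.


backward: BREAKING [(height, R1), (zip, R1)]; forward: BREAKING [(extras, R1)]

each type pair in Session: writer, then reader
backward analysis of Session with v2 as reader and v1 as writer:
  zip: no writer-side match
  Role -> Role, writer required: status aligns to status
  map<string, int32> -> map<string, int32>, writer required: extras aligns to extras
  bool -> bool, writer required: active aligns to active
  int32 -> int32, writer required: version aligns to version
  int64 -> int64, writer required: attempts aligns to attempts
  string -> string, writer required: city aligns to city
  int32 -> int32, writer required: duration aligns to duration
  height: no writer-side match
  violation R1 at height
  violation R1 at zip
  => backward verdict for Session: BREAKING, 2 violation(s)
forward analysis of Session with v1 as reader and v2 as writer:
  Role -> Role, writer required: status aligns to status
  map<string, int32> -> map<string, int32>, writer optional: extras aligns to extras
  bool -> bool, writer required: active aligns to active
  int32 -> int32, writer required: version aligns to version
  int64 -> int64, writer required: attempts aligns to attempts
  string -> string, writer required: city aligns to city
  int32 -> int32, writer required: duration aligns to duration
  writer zip: unknown to reader
  writer height: unknown to reader
  violation R1 at extras
  => forward verdict for Session: BREAKING, 1 violation(s)


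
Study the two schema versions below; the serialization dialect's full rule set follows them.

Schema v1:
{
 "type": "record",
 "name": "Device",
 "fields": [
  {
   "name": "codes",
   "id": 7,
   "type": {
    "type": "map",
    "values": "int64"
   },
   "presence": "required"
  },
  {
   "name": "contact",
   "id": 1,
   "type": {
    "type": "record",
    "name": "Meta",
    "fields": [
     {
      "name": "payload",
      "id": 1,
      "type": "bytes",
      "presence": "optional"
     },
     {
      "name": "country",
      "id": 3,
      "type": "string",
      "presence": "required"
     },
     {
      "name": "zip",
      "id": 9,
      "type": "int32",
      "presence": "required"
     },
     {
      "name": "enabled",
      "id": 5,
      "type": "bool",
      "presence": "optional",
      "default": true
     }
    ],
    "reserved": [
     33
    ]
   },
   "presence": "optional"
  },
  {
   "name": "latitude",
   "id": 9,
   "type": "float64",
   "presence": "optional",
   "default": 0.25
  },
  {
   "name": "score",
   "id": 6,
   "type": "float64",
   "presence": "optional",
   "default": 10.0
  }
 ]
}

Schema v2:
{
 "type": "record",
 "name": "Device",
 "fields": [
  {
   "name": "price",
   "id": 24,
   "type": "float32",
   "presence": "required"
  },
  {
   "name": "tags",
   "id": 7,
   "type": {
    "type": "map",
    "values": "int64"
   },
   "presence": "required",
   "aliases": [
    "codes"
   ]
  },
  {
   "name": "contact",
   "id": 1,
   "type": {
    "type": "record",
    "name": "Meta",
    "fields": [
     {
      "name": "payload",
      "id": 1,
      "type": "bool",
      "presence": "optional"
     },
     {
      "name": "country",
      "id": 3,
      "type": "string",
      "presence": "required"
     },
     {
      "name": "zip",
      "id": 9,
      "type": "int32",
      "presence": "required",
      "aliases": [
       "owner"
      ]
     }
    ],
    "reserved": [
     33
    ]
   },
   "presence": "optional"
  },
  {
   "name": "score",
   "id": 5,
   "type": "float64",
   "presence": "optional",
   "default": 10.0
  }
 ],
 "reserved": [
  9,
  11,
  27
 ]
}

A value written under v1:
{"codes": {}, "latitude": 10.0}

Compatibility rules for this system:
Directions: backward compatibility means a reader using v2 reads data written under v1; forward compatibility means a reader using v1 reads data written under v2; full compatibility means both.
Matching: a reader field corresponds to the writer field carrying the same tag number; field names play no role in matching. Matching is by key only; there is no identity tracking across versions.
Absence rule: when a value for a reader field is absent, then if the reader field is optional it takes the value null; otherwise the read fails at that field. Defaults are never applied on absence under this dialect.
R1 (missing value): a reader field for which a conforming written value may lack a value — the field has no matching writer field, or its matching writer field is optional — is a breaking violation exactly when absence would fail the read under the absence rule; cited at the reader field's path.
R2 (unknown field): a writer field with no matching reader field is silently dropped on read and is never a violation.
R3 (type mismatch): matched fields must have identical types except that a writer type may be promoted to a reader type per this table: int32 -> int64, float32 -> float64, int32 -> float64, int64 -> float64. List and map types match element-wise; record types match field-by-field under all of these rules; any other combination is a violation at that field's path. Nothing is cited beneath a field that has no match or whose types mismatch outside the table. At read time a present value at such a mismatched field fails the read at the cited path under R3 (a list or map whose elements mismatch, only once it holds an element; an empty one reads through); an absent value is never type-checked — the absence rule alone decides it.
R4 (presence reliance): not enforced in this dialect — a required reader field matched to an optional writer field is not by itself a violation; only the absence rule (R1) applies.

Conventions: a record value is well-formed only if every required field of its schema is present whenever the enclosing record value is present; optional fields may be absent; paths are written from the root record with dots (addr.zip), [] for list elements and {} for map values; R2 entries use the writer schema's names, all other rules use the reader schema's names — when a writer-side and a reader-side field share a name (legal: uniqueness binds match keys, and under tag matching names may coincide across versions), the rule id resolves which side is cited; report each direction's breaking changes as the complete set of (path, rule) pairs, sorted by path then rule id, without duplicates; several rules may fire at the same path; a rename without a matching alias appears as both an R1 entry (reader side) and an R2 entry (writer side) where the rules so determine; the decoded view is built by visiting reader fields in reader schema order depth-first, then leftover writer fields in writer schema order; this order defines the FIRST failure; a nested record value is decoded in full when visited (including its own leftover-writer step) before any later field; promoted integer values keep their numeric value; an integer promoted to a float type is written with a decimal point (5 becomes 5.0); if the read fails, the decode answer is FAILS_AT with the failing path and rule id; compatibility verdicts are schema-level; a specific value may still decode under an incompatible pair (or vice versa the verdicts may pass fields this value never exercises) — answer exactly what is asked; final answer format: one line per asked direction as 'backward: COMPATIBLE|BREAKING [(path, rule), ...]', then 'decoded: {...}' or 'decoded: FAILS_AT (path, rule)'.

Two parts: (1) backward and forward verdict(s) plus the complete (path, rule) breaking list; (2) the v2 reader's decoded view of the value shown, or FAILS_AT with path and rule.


in Device below, arrows point writer -> reader
backward for Device (reader v2, writer v1):
  price: no writer-side match
  map<string, int64> -> map<string, int64>, writer required: tags aligns to codes
  Meta -> Meta, writer optional: contact aligns to contact
  score: no writer-side match
  writer field latitude has no reader counterpart
  writer field score has no reader counterpart
  bytes -> bool, writer optional: contact.payload aligns to contact.payload
  string -> string, writer required: contact.country aligns to contact.country
  int32 -> int32, writer required: contact.zip aligns to contact.zip
  writer field contact.enabled has no reader counterpart
  breaking: (contact.payload, R3)
  breaking: (price, R1)
  backward on Device therefore BREAKING (2)
forward for Device (reader v1, writer v2):
  map<string, int64> -> map<string, int64>, writer required: codes aligns to tags
  Meta -> Meta, writer optional: contact aligns to contact
  latitude: no writer-side match
  score: no writer-side match
  writer field price has no reader counterpart
  writer field score has no reader counterpart
  bool -> bytes, writer optional: contact.payload aligns to contact.payload
  string -> string, writer required: contact.country aligns to contact.country
  int32 -> int32, writer required: contact.zip aligns to contact.zip
  contact.enabled: no writer-side match
  breaking: (contact.payload, R3)
  forward on Device therefore BREAKING (1)
decode (reader v2):
  read fails at price under R1 (no fill)
  => FAILS_AT (price, R1)

backward: BREAKING [(contact.payload, R3), (price, R1)]; forward: BREAKING [(contact.payload, R3)]; decoded: FAILS_AT (price, R1)


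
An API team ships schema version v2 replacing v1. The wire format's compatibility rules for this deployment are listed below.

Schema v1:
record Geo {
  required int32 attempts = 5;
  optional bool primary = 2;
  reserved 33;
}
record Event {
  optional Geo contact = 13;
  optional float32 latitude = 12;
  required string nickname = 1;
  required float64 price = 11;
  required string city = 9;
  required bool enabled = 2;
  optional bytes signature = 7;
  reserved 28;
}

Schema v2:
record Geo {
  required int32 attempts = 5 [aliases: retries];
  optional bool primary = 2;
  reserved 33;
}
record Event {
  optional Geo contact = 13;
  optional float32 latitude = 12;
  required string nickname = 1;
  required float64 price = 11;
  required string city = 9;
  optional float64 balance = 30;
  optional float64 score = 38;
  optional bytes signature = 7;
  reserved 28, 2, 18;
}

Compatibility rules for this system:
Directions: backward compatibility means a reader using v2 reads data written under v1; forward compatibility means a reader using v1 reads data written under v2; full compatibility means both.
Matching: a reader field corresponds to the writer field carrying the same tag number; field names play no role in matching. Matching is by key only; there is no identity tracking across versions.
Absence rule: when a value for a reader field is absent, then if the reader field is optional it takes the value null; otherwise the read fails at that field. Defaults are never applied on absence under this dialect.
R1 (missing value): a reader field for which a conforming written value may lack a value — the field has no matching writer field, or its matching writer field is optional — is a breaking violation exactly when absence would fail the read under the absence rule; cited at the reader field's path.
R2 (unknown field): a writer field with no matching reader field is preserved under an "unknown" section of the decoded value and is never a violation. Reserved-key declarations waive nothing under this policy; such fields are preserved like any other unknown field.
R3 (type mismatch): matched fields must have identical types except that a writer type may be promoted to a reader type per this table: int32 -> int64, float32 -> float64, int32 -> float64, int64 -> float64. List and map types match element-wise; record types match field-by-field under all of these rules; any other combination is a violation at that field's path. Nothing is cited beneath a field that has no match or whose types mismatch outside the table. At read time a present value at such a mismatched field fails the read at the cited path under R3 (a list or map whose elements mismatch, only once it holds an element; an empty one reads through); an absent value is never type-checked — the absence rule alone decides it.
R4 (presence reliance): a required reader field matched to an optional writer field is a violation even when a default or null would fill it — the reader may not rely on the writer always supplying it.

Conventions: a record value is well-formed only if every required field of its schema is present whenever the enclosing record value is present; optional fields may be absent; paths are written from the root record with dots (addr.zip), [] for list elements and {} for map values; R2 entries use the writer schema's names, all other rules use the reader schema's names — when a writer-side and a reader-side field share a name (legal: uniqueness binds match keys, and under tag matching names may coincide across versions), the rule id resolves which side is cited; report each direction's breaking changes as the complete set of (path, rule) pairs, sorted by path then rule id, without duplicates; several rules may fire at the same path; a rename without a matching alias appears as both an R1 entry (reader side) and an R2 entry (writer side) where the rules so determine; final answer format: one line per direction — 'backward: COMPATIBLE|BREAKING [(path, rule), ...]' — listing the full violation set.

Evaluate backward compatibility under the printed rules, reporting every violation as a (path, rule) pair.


arrows below run writer -> reader for Event
checking backward for Event: reader v2 against writer v1:
  contact: paired with writer contact (Geo -> Geo; writer optional)
  latitude: paired with writer latitude (float32 -> float32; writer optional)
  nickname: paired with writer nickname (string -> string; writer required)
  price: paired with writer price (float64 -> float64; writer required)
  city: paired with writer city (string -> string; writer required)
  balance: no writer match
  score: no writer match
  signature: paired with writer signature (bytes -> bytes; writer optional)
  leftover writer field: enabled
  contact.attempts: paired with writer contact.attempts (int32 -> int32; writer required)
  contact.primary: paired with writer contact.primary (bool -> bool; writer optional)
  => backward: COMPATIBLE
remaining Event differences; none change what is asked:
  removed field enabled from record Event (its key 2 joins the reserved list) -> matters only for Event's forward compatibility — outside the asked direction
  added field score to record Event: optional float64, tag 38 (in v2 it sits immediately before signature) -> fires no rule on Event, leaving the asked answer as it is
  added field balance to record Event: optional float64, tag 30 (in v2 it sits immediately before signature) -> fires no rule on Event, leaving the asked answer as it is

backward: COMPATIBLE []
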